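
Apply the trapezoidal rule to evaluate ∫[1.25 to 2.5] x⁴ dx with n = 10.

f(x) = x⁴
a = 1.25, b = 2.5, n = 10
h = (b - a)/n = 0.125000

Trapezoidal rule: (h/2)[f(x₀) + 2f(x₁) + 2f(x₂) + ... + f(xₙ)]

x_0 = 1.2500, f(x_0) = 2.441406, coefficient = 1
x_1 = 1.3750, f(x_1) = 3.574463, coefficient = 2
x_2 = 1.5000, f(x_2) = 5.062500, coefficient = 2
x_3 = 1.6250, f(x_3) = 6.972900, coefficient = 2
x_4 = 1.7500, f(x_4) = 9.378906, coefficient = 2
x_5 = 1.8750, f(x_5) = 12.359619, coefficient = 2
x_6 = 2.0000, f(x_6) = 16.000000, coefficient = 2
x_7 = 2.1250, f(x_7) = 20.390869, coefficient = 2
x_8 = 2.2500, f(x_8) = 25.628906, coefficient = 2
x_9 = 2.3750, f(x_9) = 31.816650, coefficient = 2
x_10 = 2.5000, f(x_10) = 39.062500, coefficient = 1

I ≈ (0.125000/2) × 303.873535 = 18.992096
Exact value: 18.920898
Error: 0.071198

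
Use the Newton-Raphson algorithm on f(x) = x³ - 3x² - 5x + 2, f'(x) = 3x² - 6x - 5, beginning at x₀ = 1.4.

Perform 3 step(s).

f(x) = x³ - 3x² - 5x + 2
f'(x) = 3x² - 6x - 5
x₀ = 1.4

Newton-Raphson formula: x_{n+1} = x_n - f(x_n)/f'(x_n)

Iteration 1:
  f(1.400000) = -8.136000
  f'(1.400000) = -7.520000
  x_1 = 1.400000 - (-8.136000)/(-7.520000) = 0.318085
Iteration 2:
  f(0.318085) = 0.138223
  f'(0.318085) = -6.604976
  x_2 = 0.318085 - 0.138223/(-6.604976) = 0.339012
Iteration 3:
  f(0.339012) = -0.000887
  f'(0.339012) = -6.689286
  x_3 = 0.339012 - (-0.000887)/(-6.689286) = 0.338880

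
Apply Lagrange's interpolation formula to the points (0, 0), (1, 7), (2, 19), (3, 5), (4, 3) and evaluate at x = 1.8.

Lagrange interpolation formula:
P(x) = Σ yᵢ × Lᵢ(x)
where Lᵢ(x) = Π_{j≠i} (x - xⱼ)/(xᵢ - xⱼ)

L_0(1.8) = (1.8 - 1)/(0 - 1) × (1.8 - 2)/(0 - 2) × (1.8 - 3)/(0 - 3) × (1.8 - 4)/(0 - 4) = -0.017600
L_1(1.8) = (1.8 - 0)/(1 - 0) × (1.8 - 2)/(1 - 2) × (1.8 - 3)/(1 - 3) × (1.8 - 4)/(1 - 4) = 0.158400
L_2(1.8) = (1.8 - 0)/(2 - 0) × (1.8 - 1)/(2 - 1) × (1.8 - 3)/(2 - 3) × (1.8 - 4)/(2 - 4) = 0.950400
L_3(1.8) = (1.8 - 0)/(3 - 0) × (1.8 - 1)/(3 - 1) × (1.8 - 2)/(3 - 2) × (1.8 - 4)/(3 - 4) = -0.105600
L_4(1.8) = (1.8 - 0)/(4 - 0) × (1.8 - 1)/(4 - 1) × (1.8 - 2)/(4 - 2) × (1.8 - 3)/(4 - 3) = 0.014400

P(1.8) = 0×L_0(1.8) + 7×L_1(1.8) + 19×L_2(1.8) + 5×L_3(1.8) + 3×L_4(1.8)
P(1.8) = 18.681600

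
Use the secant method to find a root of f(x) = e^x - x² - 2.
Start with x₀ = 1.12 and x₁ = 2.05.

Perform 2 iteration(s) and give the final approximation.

f(x) = e^x - x² - 2
x₀ = 1.12, x₁ = 2.05

Secant formula: x_{n+1} = x_n - f(x_n)(x_n - x_{n-1})/(f(x_n) - f(x_{n-1}))

Iteration 1:
  f(1.120000) = -0.189546
  f(2.050000) = 1.565401
  x_2 = 2.050000 - 1.565401×(2.050000 - 1.120000)/(1.565401 - (-0.189546))
       = 1.220446
Iteration 2:
  f(2.050000) = 1.565401
  f(1.220446) = -0.100790
  x_3 = 1.220446 - (-0.100790)×(1.220446 - 2.050000)/(-0.100790 - 1.565401)
       = 1.270627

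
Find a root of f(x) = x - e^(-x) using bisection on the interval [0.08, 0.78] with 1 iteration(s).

f(x) = x - e^(-x)
Initial interval: [0.08, 0.78]

Iteration 1:
  c_1 = (0.080000 + 0.780000)/2 = 0.430000
  f(c_1) = f(0.430000) = -0.220509
  f(a) × f(c) ≥ 0, new interval: [0.430000, 0.780000]

After 1 iteration(s), the approximation is c_1 = 0.430000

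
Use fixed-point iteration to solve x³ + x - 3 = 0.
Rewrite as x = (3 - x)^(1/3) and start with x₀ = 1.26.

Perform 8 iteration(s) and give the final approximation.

Equation: x³ + x - 3 = 0
Fixed-point form: x = (3 - x)^(1/3)
x₀ = 1.26

x_1 = g(1.260000) = 1.202771
x_2 = g(1.202771) = 1.215816
x_3 = g(1.215816) = 1.212867
x_4 = g(1.212867) = 1.213535
x_5 = g(1.213535) = 1.213384
x_6 = g(1.213384) = 1.213418
x_7 = g(1.213418) = 1.213410
x_8 = g(1.213410) = 1.213412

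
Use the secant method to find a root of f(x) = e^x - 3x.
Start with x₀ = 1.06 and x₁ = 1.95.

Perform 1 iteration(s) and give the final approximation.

f(x) = e^x - 3x
x₀ = 1.06, x₁ = 1.95

Secant formula: x_{n+1} = x_n - f(x_n)(x_n - x_{n-1})/(f(x_n) - f(x_{n-1}))

Iteration 1:
  f(1.060000) = -0.293629
  f(1.950000) = 1.178688
  x_2 = 1.950000 - 1.178688×(1.950000 - 1.060000)/(1.178688 - (-0.293629))
       = 1.237496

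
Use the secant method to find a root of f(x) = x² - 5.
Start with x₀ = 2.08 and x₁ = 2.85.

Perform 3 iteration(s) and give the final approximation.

f(x) = x² - 5
x₀ = 2.08, x₁ = 2.85

Secant formula: x_{n+1} = x_n - f(x_n)(x_n - x_{n-1})/(f(x_n) - f(x_{n-1}))

Iteration 1:
  f(2.080000) = -0.673600
  f(2.850000) = 3.122500
  x_2 = 2.850000 - 3.122500×(2.850000 - 2.080000)/(3.122500 - (-0.673600))
       = 2.216633
Iteration 2:
  f(2.850000) = 3.122500
  f(2.216633) = -0.086539
  x_3 = 2.216633 - (-0.086539)×(2.216633 - 2.850000)/(-0.086539 - 3.122500)
       = 2.233713
Iteration 3:
  f(2.216633) = -0.086539
  f(2.233713) = -0.010526
  x_4 = 2.233713 - (-0.010526)×(2.233713 - 2.216633)/(-0.010526 - (-0.086539))
       = 2.236078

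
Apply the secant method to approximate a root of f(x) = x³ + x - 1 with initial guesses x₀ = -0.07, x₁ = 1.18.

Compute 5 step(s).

f(x) = x³ + x - 1
x₀ = -0.07, x₁ = 1.18

Secant formula: x_{n+1} = x_n - f(x_n)(x_n - x_{n-1})/(f(x_n) - f(x_{n-1}))

Iteration 1:
  f(-0.070000) = -1.070343
  f(1.180000) = 1.823032
  x_2 = 1.180000 - 1.823032×(1.180000 - (-0.070000))/(1.823032 - (-1.070343))
       = 0.392411
Iteration 2:
  f(1.180000) = 1.823032
  f(0.392411) = -0.547163
  x_3 = 0.392411 - (-0.547163)×(0.392411 - 1.180000)/(-0.547163 - 1.823032)
       = 0.574227
Iteration 3:
  f(0.392411) = -0.547163
  f(0.574227) = -0.236429
  x_4 = 0.574227 - (-0.236429)×(0.574227 - 0.392411)/(-0.236429 - (-0.547163))
       = 0.712566
Iteration 4:
  f(0.574227) = -0.236429
  f(0.712566) = 0.074372
  x_5 = 0.712566 - 0.074372×(0.712566 - 0.574227)/(0.074372 - (-0.236429))
       = 0.679463
Iteration 5:
  f(0.712566) = 0.074372
  f(0.679463) = -0.006850
  x_6 = 0.679463 - (-0.006850)×(0.679463 - 0.712566)/(-0.006850 - 0.074372)
       = 0.682255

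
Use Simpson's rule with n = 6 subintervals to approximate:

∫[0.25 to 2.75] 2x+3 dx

f(x) = 2x+3
a = 0.25, b = 2.75, n = 6
h = (b - a)/n = 0.416667

Simpson's rule: (h/3)[f(x₀) + 4f(x₁) + 2f(x₂) + ... + f(xₙ)]

x_0 = 0.2500, f(x_0) = 3.500000, coefficient = 1
x_1 = 0.6667, f(x_1) = 4.333333, coefficient = 4
x_2 = 1.0833, f(x_2) = 5.166667, coefficient = 2
x_3 = 1.5000, f(x_3) = 6.000000, coefficient = 4
x_4 = 1.9167, f(x_4) = 6.833333, coefficient = 2
x_5 = 2.3333, f(x_5) = 7.666667, coefficient = 4
x_6 = 2.7500, f(x_6) = 8.500000, coefficient = 1

I ≈ (0.416667/3) × 108.000000 = 15.000000
Exact value: 15.000000
Error: 0.000000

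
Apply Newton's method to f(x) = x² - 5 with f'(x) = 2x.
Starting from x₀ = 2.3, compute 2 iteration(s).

f(x) = x² - 5
f'(x) = 2x
x₀ = 2.3

Newton-Raphson formula: x_{n+1} = x_n - f(x_n)/f'(x_n)

Iteration 1:
  f(2.300000) = 0.290000
  f'(2.300000) = 4.600000
  x_1 = 2.300000 - 0.290000/4.600000 = 2.236957
Iteration 2:
  f(2.236957) = 0.003974
  f'(2.236957) = 4.473913
  x_2 = 2.236957 - 0.003974/4.473913 = 2.236068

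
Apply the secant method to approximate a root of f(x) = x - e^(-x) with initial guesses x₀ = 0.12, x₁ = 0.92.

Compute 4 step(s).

f(x) = x - e^(-x)
x₀ = 0.12, x₁ = 0.92

Secant formula: x_{n+1} = x_n - f(x_n)(x_n - x_{n-1})/(f(x_n) - f(x_{n-1}))

Iteration 1:
  f(0.120000) = -0.766920
  f(0.920000) = 0.521481
  x_2 = 0.920000 - 0.521481×(0.920000 - 0.120000)/(0.521481 - (-0.766920))
       = 0.596200
Iteration 2:
  f(0.920000) = 0.521481
  f(0.596200) = 0.045298
  x_3 = 0.596200 - 0.045298×(0.596200 - 0.920000)/(0.045298 - 0.521481)
       = 0.565397
Iteration 3:
  f(0.596200) = 0.045298
  f(0.565397) = -0.002737
  x_4 = 0.565397 - (-0.002737)×(0.565397 - 0.596200)/(-0.002737 - 0.045298)
       = 0.567152
Iteration 4:
  f(0.565397) = -0.002737
  f(0.567152) = 0.000014
  x_5 = 0.567152 - 0.000014×(0.567152 - 0.565397)/(0.000014 - (-0.002737))
       = 0.567143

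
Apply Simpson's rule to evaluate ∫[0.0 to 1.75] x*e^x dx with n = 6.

f(x) = x*e^x
a = 0.0, b = 1.75, n = 6
h = (b - a)/n = 0.291667

Simpson's rule: (h/3)[f(x₀) + 4f(x₁) + 2f(x₂) + ... + f(xₙ)]

x_0 = 0.0000, f(x_0) = 0.000000, coefficient = 1
x_1 = 0.2917, f(x_1) = 0.390442, coefficient = 4
x_2 = 0.5833, f(x_2) = 1.045334, coefficient = 2
x_3 = 0.8750, f(x_3) = 2.099016, coefficient = 4
x_4 = 1.1667, f(x_4) = 3.746482, coefficient = 2
x_5 = 1.4583, f(x_5) = 6.269067, coefficient = 4
x_6 = 1.7500, f(x_6) = 10.070555, coefficient = 1

I ≈ (0.291667/3) × 54.688286 = 5.316917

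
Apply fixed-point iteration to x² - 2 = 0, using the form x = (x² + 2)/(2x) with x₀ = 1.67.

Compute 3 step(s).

Equation: x² - 2 = 0
Fixed-point form: x = (x² + 2)/(2x)
x₀ = 1.67

x_1 = g(1.670000) = 1.433802
x_2 = g(1.433802) = 1.414347
x_3 = g(1.414347) = 1.414214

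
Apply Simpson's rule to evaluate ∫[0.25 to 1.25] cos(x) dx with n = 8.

f(x) = cos(x)
a = 0.25, b = 1.25, n = 8
h = (b - a)/n = 0.125000

Simpson's rule: (h/3)[f(x₀) + 4f(x₁) + 2f(x₂) + ... + f(xₙ)]

x_0 = 0.2500, f(x_0) = 0.968912, coefficient = 1
x_1 = 0.3750, f(x_1) = 0.930508, coefficient = 4
x_2 = 0.5000, f(x_2) = 0.877583, coefficient = 2
x_3 = 0.6250, f(x_3) = 0.810963, coefficient = 4
x_4 = 0.7500, f(x_4) = 0.731689, coefficient = 2
x_5 = 0.8750, f(x_5) = 0.640997, coefficient = 4
x_6 = 1.0000, f(x_6) = 0.540302, coefficient = 2
x_7 = 1.1250, f(x_7) = 0.431177, coefficient = 4
x_8 = 1.2500, f(x_8) = 0.315322, coefficient = 1

I ≈ (0.125000/3) × 16.837959 = 0.701582
Exact value: 0.701581
Error: 0.000001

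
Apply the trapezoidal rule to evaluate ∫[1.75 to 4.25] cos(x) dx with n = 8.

f(x) = cos(x)
a = 1.75, b = 4.25, n = 8
h = (b - a)/n = 0.312500

Trapezoidal rule: (h/2)[f(x₀) + 2f(x₁) + 2f(x₂) + ... + f(xₙ)]

x_0 = 1.7500, f(x_0) = -0.178246, coefficient = 1
x_1 = 2.0625, f(x_1) = -0.472128, coefficient = 2
x_2 = 2.3750, f(x_2) = -0.720278, coefficient = 2
x_3 = 2.6875, f(x_3) = -0.898659, coefficient = 2
x_4 = 3.0000, f(x_4) = -0.989992, coefficient = 2
x_5 = 3.3125, f(x_5) = -0.985431, coefficient = 2
x_6 = 3.6250, f(x_6) = -0.885416, coefficient = 2
x_7 = 3.9375, f(x_7) = -0.699637, coefficient = 2
x_8 = 4.2500, f(x_8) = -0.446087, coefficient = 1

I ≈ (0.312500/2) × -11.927419 = -1.863659
Exact value: -1.878975
Error: 0.015316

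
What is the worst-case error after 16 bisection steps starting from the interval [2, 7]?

Bisection error bound: |error| ≤ (b-a)/2^n
|error| ≤ (7 - 2)/2^16 = 5/2^16
|error| ≤ 0.0000762939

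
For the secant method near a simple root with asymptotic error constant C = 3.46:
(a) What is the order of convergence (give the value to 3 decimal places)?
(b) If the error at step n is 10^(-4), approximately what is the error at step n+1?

(a) Secant method has superlinear convergence with order φ = (1+√5)/2 ≈ 1.618.
    This means |e_{n+1}| ≈ C|e_n|^1.618.

(b) With |e_n| = 10^(-4) and C = 3.46:
    |e_{n+1}| ≈ 3.46 × (10^(-4))^1.618 = 3.46 × 10^(-6.47)

(a) ≈ 1.618 (golden ratio); (b) |e_{n+1}| ≈ 1.167e-06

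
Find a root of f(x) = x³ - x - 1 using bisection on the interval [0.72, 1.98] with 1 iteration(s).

f(x) = x³ - x - 1
Initial interval: [0.72, 1.98]

Iteration 1:
  c_1 = (0.720000 + 1.980000)/2 = 1.350000
  f(c_1) = f(1.350000) = 0.110375
  f(a) × f(c) < 0, new interval: [0.720000, 1.350000]

After 1 iteration(s), the approximation is c_1 = 1.350000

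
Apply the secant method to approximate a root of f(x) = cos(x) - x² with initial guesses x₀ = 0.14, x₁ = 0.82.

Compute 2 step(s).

f(x) = cos(x) - x²
x₀ = 0.14, x₁ = 0.82

Secant formula: x_{n+1} = x_n - f(x_n)(x_n - x_{n-1})/(f(x_n) - f(x_{n-1}))

Iteration 1:
  f(0.140000) = 0.970616
  f(0.820000) = 0.009821
  x_2 = 0.820000 - 0.009821×(0.820000 - 0.140000)/(0.009821 - 0.970616)
       = 0.826951
Iteration 2:
  f(0.820000) = 0.009821
  f(0.826951) = -0.006725
  x_3 = 0.826951 - (-0.006725)×(0.826951 - 0.820000)/(-0.006725 - 0.009821)
       = 0.824126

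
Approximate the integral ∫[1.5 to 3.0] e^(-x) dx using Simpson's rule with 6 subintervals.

f(x) = e^(-x)
a = 1.5, b = 3.0, n = 6
h = (b - a)/n = 0.250000

Simpson's rule: (h/3)[f(x₀) + 4f(x₁) + 2f(x₂) + ... + f(xₙ)]

x_0 = 1.5000, f(x_0) = 0.223130, coefficient = 1
x_1 = 1.7500, f(x_1) = 0.173774, coefficient = 4
x_2 = 2.0000, f(x_2) = 0.135335, coefficient = 2
x_3 = 2.2500, f(x_3) = 0.105399, coefficient = 4
x_4 = 2.5000, f(x_4) = 0.082085, coefficient = 2
x_5 = 2.7500, f(x_5) = 0.063928, coefficient = 4
x_6 = 3.0000, f(x_6) = 0.049787, coefficient = 1

I ≈ (0.250000/3) × 2.080162 = 0.173347
Exact value: 0.173343
Error: 0.000004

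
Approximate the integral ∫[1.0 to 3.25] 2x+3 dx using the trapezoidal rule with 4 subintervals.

f(x) = 2x+3
a = 1.0, b = 3.25, n = 4
h = (b - a)/n = 0.562500

Trapezoidal rule: (h/2)[f(x₀) + 2f(x₁) + 2f(x₂) + ... + f(xₙ)]

x_0 = 1.0000, f(x_0) = 5.000000, coefficient = 1
x_1 = 1.5625, f(x_1) = 6.125000, coefficient = 2
x_2 = 2.1250, f(x_2) = 7.250000, coefficient = 2
x_3 = 2.6875, f(x_3) = 8.375000, coefficient = 2
x_4 = 3.2500, f(x_4) = 9.500000, coefficient = 1

I ≈ (0.562500/2) × 58.000000 = 16.312500
Exact value: 16.312500
Error: 0.000000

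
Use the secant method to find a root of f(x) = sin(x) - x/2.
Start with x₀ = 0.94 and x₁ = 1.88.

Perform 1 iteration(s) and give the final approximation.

f(x) = sin(x) - x/2
x₀ = 0.94, x₁ = 1.88

Secant formula: x_{n+1} = x_n - f(x_n)(x_n - x_{n-1})/(f(x_n) - f(x_{n-1}))

Iteration 1:
  f(0.940000) = 0.337558
  f(1.880000) = 0.012576
  x_2 = 1.880000 - 0.012576×(1.880000 - 0.940000)/(0.012576 - 0.337558)
       = 1.916376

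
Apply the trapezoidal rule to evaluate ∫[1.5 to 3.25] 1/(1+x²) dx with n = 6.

f(x) = 1/(1+x²)
a = 1.5, b = 3.25, n = 6
h = (b - a)/n = 0.291667

Trapezoidal rule: (h/2)[f(x₀) + 2f(x₁) + 2f(x₂) + ... + f(xₙ)]

x_0 = 1.5000, f(x_0) = 0.307692, coefficient = 1
x_1 = 1.7917, f(x_1) = 0.237526, coefficient = 2
x_2 = 2.0833, f(x_2) = 0.187256, coefficient = 2
x_3 = 2.3750, f(x_3) = 0.150588, coefficient = 2
x_4 = 2.6667, f(x_4) = 0.123288, coefficient = 2
x_5 = 2.9583, f(x_5) = 0.102546, coefficient = 2
x_6 = 3.2500, f(x_6) = 0.086486, coefficient = 1

I ≈ (0.291667/2) × 1.996586 = 0.291169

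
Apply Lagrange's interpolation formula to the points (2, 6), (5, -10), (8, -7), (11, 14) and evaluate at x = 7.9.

Lagrange interpolation formula:
P(x) = Σ yᵢ × Lᵢ(x)
where Lᵢ(x) = Π_{j≠i} (x - xⱼ)/(xᵢ - xⱼ)

L_0(7.9) = (7.9 - 5)/(2 - 5) × (7.9 - 8)/(2 - 8) × (7.9 - 11)/(2 - 11) = -0.005549
L_1(7.9) = (7.9 - 2)/(5 - 2) × (7.9 - 8)/(5 - 8) × (7.9 - 11)/(5 - 11) = 0.033870
L_2(7.9) = (7.9 - 2)/(8 - 2) × (7.9 - 5)/(8 - 5) × (7.9 - 11)/(8 - 11) = 0.982241
L_3(7.9) = (7.9 - 2)/(11 - 2) × (7.9 - 5)/(11 - 5) × (7.9 - 8)/(11 - 8) = -0.010562

P(7.9) = 6×L_0(7.9) + (-10)×L_1(7.9) + (-7)×L_2(7.9) + 14×L_3(7.9)
P(7.9) = -7.395549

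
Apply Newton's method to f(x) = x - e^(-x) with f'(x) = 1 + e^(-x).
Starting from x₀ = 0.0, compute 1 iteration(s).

f(x) = x - e^(-x)
f'(x) = 1 + e^(-x)
x₀ = 0.0

Newton-Raphson formula: x_{n+1} = x_n - f(x_n)/f'(x_n)

Iteration 1:
  f(0.000000) = -1.000000
  f'(0.000000) = 2.000000
  x_1 = 0.000000 - (-1.000000)/2.000000 = 0.500000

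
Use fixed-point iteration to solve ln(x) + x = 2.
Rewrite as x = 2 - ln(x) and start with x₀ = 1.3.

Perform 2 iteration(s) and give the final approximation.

Equation: ln(x) + x = 2
Fixed-point form: x = 2 - ln(x)
x₀ = 1.3

x_1 = g(1.300000) = 1.737636
x_2 = g(1.737636) = 1.447475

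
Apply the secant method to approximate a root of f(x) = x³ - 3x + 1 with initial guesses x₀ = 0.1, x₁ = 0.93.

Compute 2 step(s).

f(x) = x³ - 3x + 1
x₀ = 0.1, x₁ = 0.93

Secant formula: x_{n+1} = x_n - f(x_n)(x_n - x_{n-1})/(f(x_n) - f(x_{n-1}))

Iteration 1:
  f(0.100000) = 0.701000
  f(0.930000) = -0.985643
  x_2 = 0.930000 - (-0.985643)×(0.930000 - 0.100000)/(-0.985643 - 0.701000)
       = 0.444963
Iteration 2:
  f(0.930000) = -0.985643
  f(0.444963) = -0.246791
  x_3 = 0.444963 - (-0.246791)×(0.444963 - 0.930000)/(-0.246791 - (-0.985643))
       = 0.282952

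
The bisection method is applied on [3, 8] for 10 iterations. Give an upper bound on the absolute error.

Bisection error bound: |error| ≤ (b-a)/2^n
|error| ≤ (8 - 3)/2^10 = 5/2^10
|error| ≤ 0.0048828125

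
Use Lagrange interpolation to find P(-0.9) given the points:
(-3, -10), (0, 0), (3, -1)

Lagrange interpolation formula:
P(x) = Σ yᵢ × Lᵢ(x)
where Lᵢ(x) = Π_{j≠i} (x - xⱼ)/(xᵢ - xⱼ)

L_0(-0.9) = (-0.9 - 0)/(-3 - 0) × (-0.9 - 3)/(-3 - 3) = 0.195000
L_1(-0.9) = (-0.9 - (-3))/(0 - (-3)) × (-0.9 - 3)/(0 - 3) = 0.910000
L_2(-0.9) = (-0.9 - (-3))/(3 - (-3)) × (-0.9 - 0)/(3 - 0) = -0.105000

P(-0.9) = (-10)×L_0(-0.9) + 0×L_1(-0.9) + (-1)×L_2(-0.9)
P(-0.9) = -1.845000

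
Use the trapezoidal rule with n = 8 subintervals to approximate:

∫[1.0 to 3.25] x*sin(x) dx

f(x) = x*sin(x)
a = 1.0, b = 3.25, n = 8
h = (b - a)/n = 0.281250

Trapezoidal rule: (h/2)[f(x₀) + 2f(x₁) + 2f(x₂) + ... + f(xₙ)]

x_0 = 1.0000, f(x_0) = 0.841471, coefficient = 1
x_1 = 1.2812, f(x_1) = 1.227916, coefficient = 2
x_2 = 1.5625, f(x_2) = 1.562446, coefficient = 2
x_3 = 1.8438, f(x_3) = 1.775492, coefficient = 2
x_4 = 2.1250, f(x_4) = 1.806930, coefficient = 2
x_5 = 2.4062, f(x_5) = 1.614212, coefficient = 2
x_6 = 2.6875, f(x_6) = 1.178864, coefficient = 2
x_7 = 2.9688, f(x_7) = 0.510576, coefficient = 2
x_8 = 3.2500, f(x_8) = -0.351634, coefficient = 1

I ≈ (0.281250/2) × 19.842708 = 2.790381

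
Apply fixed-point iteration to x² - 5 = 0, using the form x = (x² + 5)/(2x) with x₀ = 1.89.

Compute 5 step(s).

Equation: x² - 5 = 0
Fixed-point form: x = (x² + 5)/(2x)
x₀ = 1.89

x_1 = g(1.890000) = 2.267751
x_2 = g(2.267751) = 2.236289
x_3 = g(2.236289) = 2.236068
x_4 = g(2.236068) = 2.236068
x_5 = g(2.236068) = 2.236068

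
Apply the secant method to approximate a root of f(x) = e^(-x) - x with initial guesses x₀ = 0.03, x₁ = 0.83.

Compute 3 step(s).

f(x) = e^(-x) - x
x₀ = 0.03, x₁ = 0.83

Secant formula: x_{n+1} = x_n - f(x_n)(x_n - x_{n-1})/(f(x_n) - f(x_{n-1}))

Iteration 1:
  f(0.030000) = 0.940446
  f(0.830000) = -0.393951
  x_2 = 0.830000 - (-0.393951)×(0.830000 - 0.030000)/(-0.393951 - 0.940446)
       = 0.593818
Iteration 2:
  f(0.830000) = -0.393951
  f(0.593818) = -0.041603
  x_3 = 0.593818 - (-0.041603)×(0.593818 - 0.830000)/(-0.041603 - (-0.393951))
       = 0.565931
Iteration 3:
  f(0.593818) = -0.041603
  f(0.565931) = 0.001900
  x_4 = 0.565931 - 0.001900×(0.565931 - 0.593818)/(0.001900 - (-0.041603))
       = 0.567149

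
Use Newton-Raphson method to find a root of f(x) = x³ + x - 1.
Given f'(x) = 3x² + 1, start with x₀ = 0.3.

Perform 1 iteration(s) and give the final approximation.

f(x) = x³ + x - 1
f'(x) = 3x² + 1
x₀ = 0.3

Newton-Raphson formula: x_{n+1} = x_n - f(x_n)/f'(x_n)

Iteration 1:
  f(0.300000) = -0.673000
  f'(0.300000) = 1.270000
  x_1 = 0.300000 - (-0.673000)/1.270000 = 0.829921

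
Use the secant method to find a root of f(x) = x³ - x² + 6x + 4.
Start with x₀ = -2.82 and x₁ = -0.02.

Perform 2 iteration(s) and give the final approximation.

f(x) = x³ - x² + 6x + 4
x₀ = -2.82, x₁ = -0.02

Secant formula: x_{n+1} = x_n - f(x_n)(x_n - x_{n-1})/(f(x_n) - f(x_{n-1}))

Iteration 1:
  f(-2.820000) = -43.298168
  f(-0.020000) = 3.879592
  x_2 = -0.020000 - 3.879592×(-0.020000 - (-2.820000))/(3.879592 - (-43.298168))
       = -0.250254
Iteration 2:
  f(-0.020000) = 3.879592
  f(-0.250254) = 2.420178
  x_3 = -0.250254 - 2.420178×(-0.250254 - (-0.020000))/(2.420178 - 3.879592)
       = -0.632089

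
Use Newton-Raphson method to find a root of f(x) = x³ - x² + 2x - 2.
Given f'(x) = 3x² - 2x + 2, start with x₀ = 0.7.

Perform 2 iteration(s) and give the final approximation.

f(x) = x³ - x² + 2x - 2
f'(x) = 3x² - 2x + 2
x₀ = 0.7

Newton-Raphson formula: x_{n+1} = x_n - f(x_n)/f'(x_n)

Iteration 1:
  f(0.700000) = -0.747000
  f'(0.700000) = 2.070000
  x_1 = 0.700000 - (-0.747000)/2.070000 = 1.060870
Iteration 2:
  f(1.060870) = 0.190244
  f'(1.060870) = 3.254594
  x_2 = 1.060870 - 0.190244/3.254594 = 1.002415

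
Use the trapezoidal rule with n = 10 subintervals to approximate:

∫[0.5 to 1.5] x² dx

f(x) = x²
a = 0.5, b = 1.5, n = 10
h = (b - a)/n = 0.100000

Trapezoidal rule: (h/2)[f(x₀) + 2f(x₁) + 2f(x₂) + ... + f(xₙ)]

x_0 = 0.5000, f(x_0) = 0.250000, coefficient = 1
x_1 = 0.6000, f(x_1) = 0.360000, coefficient = 2
x_2 = 0.7000, f(x_2) = 0.490000, coefficient = 2
x_3 = 0.8000, f(x_3) = 0.640000, coefficient = 2
x_4 = 0.9000, f(x_4) = 0.810000, coefficient = 2
x_5 = 1.0000, f(x_5) = 1.000000, coefficient = 2
x_6 = 1.1000, f(x_6) = 1.210000, coefficient = 2
x_7 = 1.2000, f(x_7) = 1.440000, coefficient = 2
x_8 = 1.3000, f(x_8) = 1.690000, coefficient = 2
x_9 = 1.4000, f(x_9) = 1.960000, coefficient = 2
x_10 = 1.5000, f(x_10) = 2.250000, coefficient = 1

I ≈ (0.100000/2) × 21.700000 = 1.085000
Exact value: 1.083333
Error: 0.001667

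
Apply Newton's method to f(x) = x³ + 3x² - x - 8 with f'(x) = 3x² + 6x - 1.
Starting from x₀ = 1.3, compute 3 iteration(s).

f(x) = x³ + 3x² - x - 8
f'(x) = 3x² + 6x - 1
x₀ = 1.3

Newton-Raphson formula: x_{n+1} = x_n - f(x_n)/f'(x_n)

Iteration 1:
  f(1.300000) = -2.033000
  f'(1.300000) = 11.870000
  x_1 = 1.300000 - (-2.033000)/11.870000 = 1.471272
Iteration 2:
  f(1.471272) = 0.207430
  f'(1.471272) = 14.321558
  x_2 = 1.471272 - 0.207430/14.321558 = 1.456788
Iteration 3:
  f(1.456788) = 0.001552
  f'(1.456788) = 14.107427
  x_3 = 1.456788 - 0.001552/14.107427 = 1.456678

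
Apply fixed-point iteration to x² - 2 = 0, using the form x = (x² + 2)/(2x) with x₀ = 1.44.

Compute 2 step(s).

Equation: x² - 2 = 0
Fixed-point form: x = (x² + 2)/(2x)
x₀ = 1.44

x_1 = g(1.440000) = 1.414444
x_2 = g(1.414444) = 1.414214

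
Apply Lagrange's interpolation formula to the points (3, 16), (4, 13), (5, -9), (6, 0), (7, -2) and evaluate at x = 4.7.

Lagrange interpolation formula:
P(x) = Σ yᵢ × Lᵢ(x)
where Lᵢ(x) = Π_{j≠i} (x - xⱼ)/(xᵢ - xⱼ)

L_0(4.7) = (4.7 - 4)/(3 - 4) × (4.7 - 5)/(3 - 5) × (4.7 - 6)/(3 - 6) × (4.7 - 7)/(3 - 7) = -0.026162
L_1(4.7) = (4.7 - 3)/(4 - 3) × (4.7 - 5)/(4 - 5) × (4.7 - 6)/(4 - 6) × (4.7 - 7)/(4 - 7) = 0.254150
L_2(4.7) = (4.7 - 3)/(5 - 3) × (4.7 - 4)/(5 - 4) × (4.7 - 6)/(5 - 6) × (4.7 - 7)/(5 - 7) = 0.889525
L_3(4.7) = (4.7 - 3)/(6 - 3) × (4.7 - 4)/(6 - 4) × (4.7 - 5)/(6 - 5) × (4.7 - 7)/(6 - 7) = -0.136850
L_4(4.7) = (4.7 - 3)/(7 - 3) × (4.7 - 4)/(7 - 4) × (4.7 - 5)/(7 - 5) × (4.7 - 6)/(7 - 6) = 0.019337

P(4.7) = 16×L_0(4.7) + 13×L_1(4.7) + (-9)×L_2(4.7) + 0×L_3(4.7) + (-2)×L_4(4.7)
P(4.7) = -5.159050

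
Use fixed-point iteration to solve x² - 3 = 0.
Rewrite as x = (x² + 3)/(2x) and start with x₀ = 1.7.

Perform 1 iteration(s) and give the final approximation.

Equation: x² - 3 = 0
Fixed-point form: x = (x² + 3)/(2x)
x₀ = 1.7

x_1 = g(1.700000) = 1.732353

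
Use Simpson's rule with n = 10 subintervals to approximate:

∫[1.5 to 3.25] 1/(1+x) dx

f(x) = 1/(1+x)
a = 1.5, b = 3.25, n = 10
h = (b - a)/n = 0.175000

Simpson's rule: (h/3)[f(x₀) + 4f(x₁) + 2f(x₂) + ... + f(xₙ)]

x_0 = 1.5000, f(x_0) = 0.400000, coefficient = 1
x_1 = 1.6750, f(x_1) = 0.373832, coefficient = 4
x_2 = 1.8500, f(x_2) = 0.350877, coefficient = 2
x_3 = 2.0250, f(x_3) = 0.330579, coefficient = 4
x_4 = 2.2000, f(x_4) = 0.312500, coefficient = 2
x_5 = 2.3750, f(x_5) = 0.296296, coefficient = 4
x_6 = 2.5500, f(x_6) = 0.281690, coefficient = 2
x_7 = 2.7250, f(x_7) = 0.268456, coefficient = 4
x_8 = 2.9000, f(x_8) = 0.256410, coefficient = 2
x_9 = 3.0750, f(x_9) = 0.245399, coefficient = 4
x_10 = 3.2500, f(x_10) = 0.235294, coefficient = 1

I ≈ (0.175000/3) × 9.096496 = 0.530629
Exact value: 0.530628
Error: 0.000001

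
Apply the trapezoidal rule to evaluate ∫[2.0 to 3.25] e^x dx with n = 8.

f(x) = e^x
a = 2.0, b = 3.25, n = 8
h = (b - a)/n = 0.156250

Trapezoidal rule: (h/2)[f(x₀) + 2f(x₁) + 2f(x₂) + ... + f(xₙ)]

x_0 = 2.0000, f(x_0) = 7.389056, coefficient = 1
x_1 = 2.1562, f(x_1) = 8.638682, coefficient = 2
x_2 = 2.3125, f(x_2) = 10.099642, coefficient = 2
x_3 = 2.4688, f(x_3) = 11.807678, coefficient = 2
x_4 = 2.6250, f(x_4) = 13.804574, coefficient = 2
x_5 = 2.7812, f(x_5) = 16.139182, coefficient = 2
x_6 = 2.9375, f(x_6) = 18.868616, coefficient = 2
x_7 = 3.0938, f(x_7) = 22.059647, coefficient = 2
x_8 = 3.2500, f(x_8) = 25.790340, coefficient = 1

I ≈ (0.156250/2) × 236.015438 = 18.438706
Exact value: 18.401284
Error: 0.037422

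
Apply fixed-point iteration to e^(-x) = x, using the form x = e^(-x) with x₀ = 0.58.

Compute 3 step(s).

Equation: e^(-x) = x
Fixed-point form: x = e^(-x)
x₀ = 0.58

x_1 = g(0.580000) = 0.559898
x_2 = g(0.559898) = 0.571267
x_3 = g(0.571267) = 0.564809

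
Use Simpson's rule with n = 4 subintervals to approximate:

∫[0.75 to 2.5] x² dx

f(x) = x²
a = 0.75, b = 2.5, n = 4
h = (b - a)/n = 0.437500

Simpson's rule: (h/3)[f(x₀) + 4f(x₁) + 2f(x₂) + ... + f(xₙ)]

x_0 = 0.7500, f(x_0) = 0.562500, coefficient = 1
x_1 = 1.1875, f(x_1) = 1.410156, coefficient = 4
x_2 = 1.6250, f(x_2) = 2.640625, coefficient = 2
x_3 = 2.0625, f(x_3) = 4.253906, coefficient = 4
x_4 = 2.5000, f(x_4) = 6.250000, coefficient = 1

I ≈ (0.437500/3) × 34.750000 = 5.067708
Exact value: 5.067708
Error: 0.000000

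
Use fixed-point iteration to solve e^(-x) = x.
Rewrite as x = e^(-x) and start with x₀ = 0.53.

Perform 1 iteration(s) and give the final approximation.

Equation: e^(-x) = x
Fixed-point form: x = e^(-x)
x₀ = 0.53

x_1 = g(0.530000) = 0.588605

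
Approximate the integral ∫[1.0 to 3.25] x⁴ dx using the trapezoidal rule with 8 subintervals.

f(x) = x⁴
a = 1.0, b = 3.25, n = 8
h = (b - a)/n = 0.281250

Trapezoidal rule: (h/2)[f(x₀) + 2f(x₁) + 2f(x₂) + ... + f(xₙ)]

x_0 = 1.0000, f(x_0) = 1.000000, coefficient = 1
x_1 = 1.2812, f(x_1) = 2.694856, coefficient = 2
x_2 = 1.5625, f(x_2) = 5.960464, coefficient = 2
x_3 = 1.8438, f(x_3) = 11.556016, coefficient = 2
x_4 = 2.1250, f(x_4) = 20.390869, coefficient = 2
x_5 = 2.4062, f(x_5) = 33.524552, coefficient = 2
x_6 = 2.6875, f(x_6) = 52.166763, coefficient = 2
x_7 = 2.9688, f(x_7) = 77.677369, coefficient = 2
x_8 = 3.2500, f(x_8) = 111.566406, coefficient = 1

I ≈ (0.281250/2) × 520.508186 = 73.196464
Exact value: 72.318164
Error: 0.878300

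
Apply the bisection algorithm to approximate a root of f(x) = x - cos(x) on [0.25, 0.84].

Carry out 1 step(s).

f(x) = x - cos(x)
Initial interval: [0.25, 0.84]

Iteration 1:
  c_1 = (0.250000 + 0.840000)/2 = 0.545000
  f(c_1) = f(0.545000) = -0.310127
  f(a) × f(c) ≥ 0, new interval: [0.545000, 0.840000]

After 1 iteration(s), the approximation is c_1 = 0.545000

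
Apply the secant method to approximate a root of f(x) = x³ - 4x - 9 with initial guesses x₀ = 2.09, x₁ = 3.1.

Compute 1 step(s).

f(x) = x³ - 4x - 9
x₀ = 2.09, x₁ = 3.1

Secant formula: x_{n+1} = x_n - f(x_n)(x_n - x_{n-1})/(f(x_n) - f(x_{n-1}))

Iteration 1:
  f(2.090000) = -8.230671
  f(3.100000) = 8.391000
  x_2 = 3.100000 - 8.391000×(3.100000 - 2.090000)/(8.391000 - (-8.230671))
       = 2.590129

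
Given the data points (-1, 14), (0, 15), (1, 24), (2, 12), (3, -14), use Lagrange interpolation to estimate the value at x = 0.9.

Lagrange interpolation formula:
P(x) = Σ yᵢ × Lᵢ(x)
where Lᵢ(x) = Π_{j≠i} (x - xⱼ)/(xᵢ - xⱼ)

L_0(0.9) = (0.9 - 0)/(-1 - 0) × (0.9 - 1)/(-1 - 1) × (0.9 - 2)/(-1 - 2) × (0.9 - 3)/(-1 - 3) = -0.008662
L_1(0.9) = (0.9 - (-1))/(0 - (-1)) × (0.9 - 1)/(0 - 1) × (0.9 - 2)/(0 - 2) × (0.9 - 3)/(0 - 3) = 0.073150
L_2(0.9) = (0.9 - (-1))/(1 - (-1)) × (0.9 - 0)/(1 - 0) × (0.9 - 2)/(1 - 2) × (0.9 - 3)/(1 - 3) = 0.987525
L_3(0.9) = (0.9 - (-1))/(2 - (-1)) × (0.9 - 0)/(2 - 0) × (0.9 - 1)/(2 - 1) × (0.9 - 3)/(2 - 3) = -0.059850
L_4(0.9) = (0.9 - (-1))/(3 - (-1)) × (0.9 - 0)/(3 - 0) × (0.9 - 1)/(3 - 1) × (0.9 - 2)/(3 - 2) = 0.007837

P(0.9) = 14×L_0(0.9) + 15×L_1(0.9) + 24×L_2(0.9) + 12×L_3(0.9) + (-14)×L_4(0.9)
P(0.9) = 23.848650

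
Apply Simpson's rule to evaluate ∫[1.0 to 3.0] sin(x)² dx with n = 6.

f(x) = sin(x)²
a = 1.0, b = 3.0, n = 6
h = (b - a)/n = 0.333333

Simpson's rule: (h/3)[f(x₀) + 4f(x₁) + 2f(x₂) + ... + f(xₙ)]

x_0 = 1.0000, f(x_0) = 0.708073, coefficient = 1
x_1 = 1.3333, f(x_1) = 0.944663, coefficient = 4
x_2 = 1.6667, f(x_2) = 0.990837, coefficient = 2
x_3 = 2.0000, f(x_3) = 0.826822, coefficient = 4
x_4 = 2.3333, f(x_4) = 0.522853, coefficient = 2
x_5 = 2.6667, f(x_5) = 0.209098, coefficient = 4
x_6 = 3.0000, f(x_6) = 0.019915, coefficient = 1

I ≈ (0.333333/3) × 11.677702 = 1.297522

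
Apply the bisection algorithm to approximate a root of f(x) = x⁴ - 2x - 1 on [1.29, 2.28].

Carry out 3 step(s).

f(x) = x⁴ - 2x - 1
Initial interval: [1.29, 2.28]

Iteration 1:
  c_1 = (1.290000 + 2.280000)/2 = 1.785000
  f(c_1) = f(1.785000) = 5.582030
  f(a) × f(c) < 0, new interval: [1.290000, 1.785000]
Iteration 2:
  c_2 = (1.290000 + 1.785000)/2 = 1.537500
  f(c_2) = f(1.537500) = 1.513053
  f(a) × f(c) < 0, new interval: [1.290000, 1.537500]
Iteration 3:
  c_3 = (1.290000 + 1.537500)/2 = 1.413750
  f(c_3) = f(1.413750) = 0.167258
  f(a) × f(c) < 0, new interval: [1.290000, 1.413750]

After 3 iteration(s), the approximation is c_3 = 1.413750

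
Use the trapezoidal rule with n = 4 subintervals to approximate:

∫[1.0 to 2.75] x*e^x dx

f(x) = x*e^x
a = 1.0, b = 2.75, n = 4
h = (b - a)/n = 0.437500

Trapezoidal rule: (h/2)[f(x₀) + 2f(x₁) + 2f(x₂) + ... + f(xₙ)]

x_0 = 1.0000, f(x_0) = 2.718282, coefficient = 1
x_1 = 1.4375, f(x_1) = 6.052101, coefficient = 2
x_2 = 1.8750, f(x_2) = 12.226536, coefficient = 2
x_3 = 2.3125, f(x_3) = 23.355423, coefficient = 2
x_4 = 2.7500, f(x_4) = 43.017238, coefficient = 1

I ≈ (0.437500/2) × 129.003639 = 28.219546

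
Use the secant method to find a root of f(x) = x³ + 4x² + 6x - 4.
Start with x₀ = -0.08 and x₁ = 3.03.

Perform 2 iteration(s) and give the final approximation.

f(x) = x³ + 4x² + 6x - 4
x₀ = -0.08, x₁ = 3.03

Secant formula: x_{n+1} = x_n - f(x_n)(x_n - x_{n-1})/(f(x_n) - f(x_{n-1}))

Iteration 1:
  f(-0.080000) = -4.454912
  f(3.030000) = 78.721727
  x_2 = 3.030000 - 78.721727×(3.030000 - (-0.080000))/(78.721727 - (-4.454912))
       = 0.086571
Iteration 2:
  f(3.030000) = 78.721727
  f(0.086571) = -3.449950
  x_3 = 0.086571 - (-3.449950)×(0.086571 - 3.030000)/(-3.449950 - 78.721727)
       = 0.210149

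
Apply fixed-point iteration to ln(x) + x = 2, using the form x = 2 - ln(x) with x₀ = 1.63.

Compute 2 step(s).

Equation: ln(x) + x = 2
Fixed-point form: x = 2 - ln(x)
x₀ = 1.63

x_1 = g(1.630000) = 1.511420
x_2 = g(1.511420) = 1.586950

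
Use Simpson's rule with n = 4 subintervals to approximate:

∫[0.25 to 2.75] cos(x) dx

f(x) = cos(x)
a = 0.25, b = 2.75, n = 4
h = (b - a)/n = 0.625000

Simpson's rule: (h/3)[f(x₀) + 4f(x₁) + 2f(x₂) + ... + f(xₙ)]

x_0 = 0.2500, f(x_0) = 0.968912, coefficient = 1
x_1 = 0.8750, f(x_1) = 0.640997, coefficient = 4
x_2 = 1.5000, f(x_2) = 0.070737, coefficient = 2
x_3 = 2.1250, f(x_3) = -0.526266, coefficient = 4
x_4 = 2.7500, f(x_4) = -0.924302, coefficient = 1

I ≈ (0.625000/3) × 0.645007 = 0.134376
Exact value: 0.134257
Error: 0.000119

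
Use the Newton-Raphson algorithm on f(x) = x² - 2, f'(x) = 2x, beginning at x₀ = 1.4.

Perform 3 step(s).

f(x) = x² - 2
f'(x) = 2x
x₀ = 1.4

Newton-Raphson formula: x_{n+1} = x_n - f(x_n)/f'(x_n)

Iteration 1:
  f(1.400000) = -0.040000
  f'(1.400000) = 2.800000
  x_1 = 1.400000 - (-0.040000)/2.800000 = 1.414286
Iteration 2:
  f(1.414286) = 0.000204
  f'(1.414286) = 2.828571
  x_2 = 1.414286 - 0.000204/2.828571 = 1.414214
Iteration 3:
  f(1.414214) = 0.000000
  f'(1.414214) = 2.828427
  x_3 = 1.414214 - 0.000000/2.828427 = 1.414214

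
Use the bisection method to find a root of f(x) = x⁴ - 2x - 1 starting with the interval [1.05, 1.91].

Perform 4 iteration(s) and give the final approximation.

f(x) = x⁴ - 2x - 1
Initial interval: [1.05, 1.91]

Iteration 1:
  c_1 = (1.050000 + 1.910000)/2 = 1.480000
  f(c_1) = f(1.480000) = 0.837852
  f(a) × f(c) < 0, new interval: [1.050000, 1.480000]
Iteration 2:
  c_2 = (1.050000 + 1.480000)/2 = 1.265000
  f(c_2) = f(1.265000) = -0.969280
  f(a) × f(c) ≥ 0, new interval: [1.265000, 1.480000]
Iteration 3:
  c_3 = (1.265000 + 1.480000)/2 = 1.372500
  f(c_3) = f(1.372500) = -0.196462
  f(a) × f(c) ≥ 0, new interval: [1.372500, 1.480000]
Iteration 4:
  c_4 = (1.372500 + 1.480000)/2 = 1.426250
  f(c_4) = f(1.426250) = 0.285425
  f(a) × f(c) < 0, new interval: [1.372500, 1.426250]

After 4 iteration(s), the approximation is c_4 = 1.426250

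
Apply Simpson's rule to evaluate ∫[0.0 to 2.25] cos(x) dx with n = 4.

f(x) = cos(x)
a = 0.0, b = 2.25, n = 4
h = (b - a)/n = 0.562500

Simpson's rule: (h/3)[f(x₀) + 4f(x₁) + 2f(x₂) + ... + f(xₙ)]

x_0 = 0.0000, f(x_0) = 1.000000, coefficient = 1
x_1 = 0.5625, f(x_1) = 0.845924, coefficient = 4
x_2 = 1.1250, f(x_2) = 0.431177, coefficient = 2
x_3 = 1.6875, f(x_3) = -0.116439, coefficient = 4
x_4 = 2.2500, f(x_4) = -0.628174, coefficient = 1

I ≈ (0.562500/3) × 4.152122 = 0.778523
Exact value: 0.778073
Error: 0.000450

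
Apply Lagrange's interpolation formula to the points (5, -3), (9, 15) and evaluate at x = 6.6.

Lagrange interpolation formula:
P(x) = Σ yᵢ × Lᵢ(x)
where Lᵢ(x) = Π_{j≠i} (x - xⱼ)/(xᵢ - xⱼ)

L_0(6.6) = (6.6 - 9)/(5 - 9) = 0.600000
L_1(6.6) = (6.6 - 5)/(9 - 5) = 0.400000

P(6.6) = (-3)×L_0(6.6) + 15×L_1(6.6)
P(6.6) = 4.200000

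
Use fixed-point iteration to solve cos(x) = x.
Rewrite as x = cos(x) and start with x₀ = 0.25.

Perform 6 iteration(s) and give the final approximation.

Equation: cos(x) = x
Fixed-point form: x = cos(x)
x₀ = 0.25

x_1 = g(0.250000) = 0.968912
x_2 = g(0.968912) = 0.566196
x_3 = g(0.566196) = 0.843947
x_4 = g(0.843947) = 0.664518
x_5 = g(0.664518) = 0.787214
x_6 = g(0.787214) = 0.705822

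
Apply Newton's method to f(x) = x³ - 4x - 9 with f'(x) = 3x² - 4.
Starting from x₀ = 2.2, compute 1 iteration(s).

f(x) = x³ - 4x - 9
f'(x) = 3x² - 4
x₀ = 2.2

Newton-Raphson formula: x_{n+1} = x_n - f(x_n)/f'(x_n)

Iteration 1:
  f(2.200000) = -7.152000
  f'(2.200000) = 10.520000
  x_1 = 2.200000 - (-7.152000)/10.520000 = 2.879848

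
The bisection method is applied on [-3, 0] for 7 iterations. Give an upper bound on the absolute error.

Bisection error bound: |error| ≤ (b-a)/2^n
|error| ≤ (0 - (-3))/2^7 = 3/2^7
|error| ≤ 0.0234375000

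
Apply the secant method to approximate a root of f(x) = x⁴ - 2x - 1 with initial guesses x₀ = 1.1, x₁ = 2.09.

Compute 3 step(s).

f(x) = x⁴ - 2x - 1
x₀ = 1.1, x₁ = 2.09

Secant formula: x_{n+1} = x_n - f(x_n)(x_n - x_{n-1})/(f(x_n) - f(x_{n-1}))

Iteration 1:
  f(1.100000) = -1.735900
  f(2.090000) = 13.900298
  x_2 = 2.090000 - 13.900298×(2.090000 - 1.100000)/(13.900298 - (-1.735900))
       = 1.209908
Iteration 2:
  f(2.090000) = 13.900298
  f(1.209908) = -1.276880
  x_3 = 1.209908 - (-1.276880)×(1.209908 - 2.090000)/(-1.276880 - 13.900298)
       = 1.283951
Iteration 3:
  f(1.209908) = -1.276880
  f(1.283951) = -0.850248
  x_4 = 1.283951 - (-0.850248)×(1.283951 - 1.209908)/(-0.850248 - (-1.276880))
       = 1.431515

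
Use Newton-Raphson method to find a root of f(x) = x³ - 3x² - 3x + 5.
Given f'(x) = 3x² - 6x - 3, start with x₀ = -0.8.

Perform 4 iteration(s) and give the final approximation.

f(x) = x³ - 3x² - 3x + 5
f'(x) = 3x² - 6x - 3
x₀ = -0.8

Newton-Raphson formula: x_{n+1} = x_n - f(x_n)/f'(x_n)

Iteration 1:
  f(-0.800000) = 4.968000
  f'(-0.800000) = 3.720000
  x_1 = -0.800000 - 4.968000/3.720000 = -2.135484
Iteration 2:
  f(-2.135484) = -12.012851
  f'(-2.135484) = 23.493777
  x_2 = -2.135484 - (-12.012851)/23.493777 = -1.624163
Iteration 3:
  f(-1.624163) = -2.325620
  f'(-1.624163) = 14.658699
  x_3 = -1.624163 - (-2.325620)/14.658699 = -1.465512
Iteration 4:
  f(-1.465512) = -0.194159
  f'(-1.465512) = 12.236250
  x_4 = -1.465512 - (-0.194159)/12.236250 = -1.449645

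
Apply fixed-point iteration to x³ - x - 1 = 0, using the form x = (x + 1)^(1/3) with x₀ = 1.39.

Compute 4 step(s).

Equation: x³ - x - 1 = 0
Fixed-point form: x = (x + 1)^(1/3)
x₀ = 1.39

x_1 = g(1.390000) = 1.337004
x_2 = g(1.337004) = 1.327048
x_3 = g(1.327048) = 1.325160
x_4 = g(1.325160) = 1.324802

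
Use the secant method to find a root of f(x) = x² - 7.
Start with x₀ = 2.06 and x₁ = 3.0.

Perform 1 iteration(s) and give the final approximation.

f(x) = x² - 7
x₀ = 2.06, x₁ = 3.0

Secant formula: x_{n+1} = x_n - f(x_n)(x_n - x_{n-1})/(f(x_n) - f(x_{n-1}))

Iteration 1:
  f(2.060000) = -2.756400
  f(3.000000) = 2.000000
  x_2 = 3.000000 - 2.000000×(3.000000 - 2.060000)/(2.000000 - (-2.756400))
       = 2.604743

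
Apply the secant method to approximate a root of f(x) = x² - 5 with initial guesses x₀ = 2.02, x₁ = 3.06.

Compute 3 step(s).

f(x) = x² - 5
x₀ = 2.02, x₁ = 3.06

Secant formula: x_{n+1} = x_n - f(x_n)(x_n - x_{n-1})/(f(x_n) - f(x_{n-1}))

Iteration 1:
  f(2.020000) = -0.919600
  f(3.060000) = 4.363600
  x_2 = 3.060000 - 4.363600×(3.060000 - 2.020000)/(4.363600 - (-0.919600))
       = 2.201024
Iteration 2:
  f(3.060000) = 4.363600
  f(2.201024) = -0.155495
  x_3 = 2.201024 - (-0.155495)×(2.201024 - 3.060000)/(-0.155495 - 4.363600)
       = 2.230580
Iteration 3:
  f(2.201024) = -0.155495
  f(2.230580) = -0.024514
  x_4 = 2.230580 - (-0.024514)×(2.230580 - 2.201024)/(-0.024514 - (-0.155495))
       = 2.236111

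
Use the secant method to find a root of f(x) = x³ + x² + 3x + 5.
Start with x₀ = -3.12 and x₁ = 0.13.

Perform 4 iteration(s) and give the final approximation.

f(x) = x³ + x² + 3x + 5
x₀ = -3.12, x₁ = 0.13

Secant formula: x_{n+1} = x_n - f(x_n)(x_n - x_{n-1})/(f(x_n) - f(x_{n-1}))

Iteration 1:
  f(-3.120000) = -24.996928
  f(0.130000) = 5.409097
  x_2 = 0.130000 - 5.409097×(0.130000 - (-3.120000))/(5.409097 - (-24.996928))
       = -0.448161
Iteration 2:
  f(0.130000) = 5.409097
  f(-0.448161) = 3.766354
  x_3 = -0.448161 - 3.766354×(-0.448161 - 0.130000)/(3.766354 - 5.409097)
       = -1.773722
Iteration 3:
  f(-0.448161) = 3.766354
  f(-1.773722) = -2.755369
  x_4 = -1.773722 - (-2.755369)×(-1.773722 - (-0.448161))/(-2.755369 - 3.766354)
       = -1.213685
Iteration 4:
  f(-1.773722) = -2.755369
  f(-1.213685) = 1.044183
  x_5 = -1.213685 - 1.044183×(-1.213685 - (-1.773722))/(1.044183 - (-2.755369))
       = -1.367593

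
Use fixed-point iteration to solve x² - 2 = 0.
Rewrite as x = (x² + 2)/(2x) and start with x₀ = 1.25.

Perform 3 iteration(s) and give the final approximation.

Equation: x² - 2 = 0
Fixed-point form: x = (x² + 2)/(2x)
x₀ = 1.25

x_1 = g(1.250000) = 1.425000
x_2 = g(1.425000) = 1.414254
x_3 = g(1.414254) = 1.414214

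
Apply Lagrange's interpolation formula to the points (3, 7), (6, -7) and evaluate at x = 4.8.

Lagrange interpolation formula:
P(x) = Σ yᵢ × Lᵢ(x)
where Lᵢ(x) = Π_{j≠i} (x - xⱼ)/(xᵢ - xⱼ)

L_0(4.8) = (4.8 - 6)/(3 - 6) = 0.400000
L_1(4.8) = (4.8 - 3)/(6 - 3) = 0.600000

P(4.8) = 7×L_0(4.8) + (-7)×L_1(4.8)
P(4.8) = -1.400000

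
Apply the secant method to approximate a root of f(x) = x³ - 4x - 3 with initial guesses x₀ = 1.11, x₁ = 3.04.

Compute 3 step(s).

f(x) = x³ - 4x - 3
x₀ = 1.11, x₁ = 3.04

Secant formula: x_{n+1} = x_n - f(x_n)(x_n - x_{n-1})/(f(x_n) - f(x_{n-1}))

Iteration 1:
  f(1.110000) = -6.072369
  f(3.040000) = 12.934464
  x_2 = 3.040000 - 12.934464×(3.040000 - 1.110000)/(12.934464 - (-6.072369))
       = 1.726603
Iteration 2:
  f(3.040000) = 12.934464
  f(1.726603) = -4.759135
  x_3 = 1.726603 - (-4.759135)×(1.726603 - 3.040000)/(-4.759135 - 12.934464)
       = 2.079874
Iteration 3:
  f(1.726603) = -4.759135
  f(2.079874) = -2.322219
  x_4 = 2.079874 - (-2.322219)×(2.079874 - 1.726603)/(-2.322219 - (-4.759135))
       = 2.416518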